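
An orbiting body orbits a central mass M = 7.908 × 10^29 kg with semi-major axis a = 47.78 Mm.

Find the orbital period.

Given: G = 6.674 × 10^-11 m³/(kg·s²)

Convert to SI: a = 47.78 Mm = 4.778e+07 m.
GM = G · M = 6.674e-11 · 7.908e+29 = 5.2778e+19 m³/s².
Kepler's third law: T = 2π √(a³ / GM).
Substituting a = 4.778e+07 m and GM = 5.2778e+19 m³/s²:
T = 2π √((4.778e+07)³ / 5.2778e+19) s
T ≈ 285.6 s = 4.761 minutes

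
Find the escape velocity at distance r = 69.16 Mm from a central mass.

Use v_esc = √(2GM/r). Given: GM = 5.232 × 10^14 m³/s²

Convert to SI: r = 69.16 Mm = 6.916e+07 m.
Escape velocity comes from setting total energy to zero: ½v² − GM/r = 0 ⇒ v_esc = √(2GM / r).
v_esc = √(2 · 5.232e+14 / 6.916e+07) m/s ≈ 3890 m/s = 3.89 km/s.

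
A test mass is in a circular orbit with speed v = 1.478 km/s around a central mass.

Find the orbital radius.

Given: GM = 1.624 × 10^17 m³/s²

Convert to SI: v = 1.478 km/s = 1478 m/s.
For a circular orbit, v² = GM / r, so r = GM / v².
r = 1.624e+17 / (1478)² m ≈ 7.434e+10 m = 74.34 Gm.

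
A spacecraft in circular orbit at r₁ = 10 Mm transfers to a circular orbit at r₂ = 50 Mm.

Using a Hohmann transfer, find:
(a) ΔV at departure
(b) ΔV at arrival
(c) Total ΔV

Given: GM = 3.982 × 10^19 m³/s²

Convert to SI: r₁ = 10 Mm = 1e+07 m; r₂ = 50 Mm = 5e+07 m.
Transfer semi-major axis: a_t = (r₁ + r₂)/2 = (1e+07 + 5e+07)/2 = 3e+07 m.
Circular speeds: v₁ = √(GM/r₁) = 1.99549e+06 m/s, v₂ = √(GM/r₂) = 892412 m/s.
Transfer speeds (vis-viva v² = GM(2/r − 1/a_t)): v₁ᵗ = 2.57617e+06 m/s, v₂ᵗ = 515235 m/s.
(a) ΔV₁ = |v₁ᵗ − v₁| ≈ 5.807e+05 m/s = 580.7 km/s.
(b) ΔV₂ = |v₂ − v₂ᵗ| ≈ 3.772e+05 m/s = 377.2 km/s.
(c) ΔV_total = ΔV₁ + ΔV₂ ≈ 9.579e+05 m/s = 957.9 km/s.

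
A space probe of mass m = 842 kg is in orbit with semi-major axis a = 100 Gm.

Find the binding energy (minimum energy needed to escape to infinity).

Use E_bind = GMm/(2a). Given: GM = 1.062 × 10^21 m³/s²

Convert to SI: a = 100 Gm = 1e+11 m.
Total orbital energy is E = −GMm/(2a); binding energy is E_bind = −E = GMm/(2a).
E_bind = 1.062e+21 · 842 / (2 · 1e+11) J ≈ 4.471e+12 J = 4.471 TJ.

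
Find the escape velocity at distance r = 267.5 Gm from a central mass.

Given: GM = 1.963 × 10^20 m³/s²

Convert to SI: r = 267.5 Gm = 2.675e+11 m.
Escape velocity comes from setting total energy to zero: ½v² − GM/r = 0 ⇒ v_esc = √(2GM / r).
v_esc = √(2 · 1.963e+20 / 2.675e+11) m/s ≈ 3.831e+04 m/s = 38.31 km/s.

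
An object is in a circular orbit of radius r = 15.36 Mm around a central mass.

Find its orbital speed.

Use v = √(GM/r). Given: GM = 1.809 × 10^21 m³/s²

Convert to SI: r = 15.36 Mm = 1.536e+07 m.
For a circular orbit, gravity supplies the centripetal force, so v = √(GM / r).
v = √(1.809e+21 / 1.536e+07) m/s ≈ 1.085e+07 m/s = 1.085e+04 km/s.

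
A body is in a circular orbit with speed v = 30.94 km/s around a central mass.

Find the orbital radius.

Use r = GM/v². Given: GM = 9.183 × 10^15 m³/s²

Convert to SI: v = 30.94 km/s = 30940 m/s.
For a circular orbit, v² = GM / r, so r = GM / v².
r = 9.183e+15 / (30940)² m ≈ 9.593e+06 m = 9.593 Mm.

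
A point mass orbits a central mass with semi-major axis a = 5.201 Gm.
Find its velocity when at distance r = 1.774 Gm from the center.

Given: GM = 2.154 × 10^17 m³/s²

Convert to SI: a = 5.201 Gm = 5.201e+09 m; r = 1.774 Gm = 1.774e+09 m.
Vis-viva: v = √(GM · (2/r − 1/a)).
2/r − 1/a = 2/1.774e+09 − 1/5.201e+09 = 9.35125e-10 m⁻¹.
v = √(2.154e+17 · 9.35125e-10) m/s ≈ 1.419e+04 m/s = 14.19 km/s.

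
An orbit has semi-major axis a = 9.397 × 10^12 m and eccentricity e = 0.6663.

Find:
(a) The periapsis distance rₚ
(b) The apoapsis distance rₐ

(a) rₚ = a(1 − e) = 9.397e+12 · (1 − 0.6663) = 9.397e+12 · 0.3337 ≈ 3.136e+12 m = 3.136 × 10^12 m.
(b) rₐ = a(1 + e) = 9.397e+12 · (1 + 0.6663) = 9.397e+12 · 1.6663 ≈ 1.566e+13 m = 1.566 × 10^13 m.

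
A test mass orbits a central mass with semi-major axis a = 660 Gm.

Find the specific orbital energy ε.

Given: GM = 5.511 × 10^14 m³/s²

Convert to SI: a = 660 Gm = 6.6e+11 m.
ε = −GM / (2a).
ε = −5.511e+14 / (2 · 6.6e+11) J/kg ≈ -417.5 J/kg = -417.5 J/kg.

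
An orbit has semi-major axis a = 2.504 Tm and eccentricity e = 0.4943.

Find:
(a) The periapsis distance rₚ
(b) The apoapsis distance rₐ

Convert to SI: a = 2.504 Tm = 2.504e+12 m.
(a) rₚ = a(1 − e) = 2.504e+12 · (1 − 0.4943) = 2.504e+12 · 0.5057 ≈ 1.266e+12 m = 1.266 Tm.
(b) rₐ = a(1 + e) = 2.504e+12 · (1 + 0.4943) = 2.504e+12 · 1.4943 ≈ 3.742e+12 m = 3.742 Tm.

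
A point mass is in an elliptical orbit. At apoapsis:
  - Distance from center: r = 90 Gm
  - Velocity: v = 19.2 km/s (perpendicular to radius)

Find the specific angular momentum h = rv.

Convert to SI: r = 90 Gm = 9e+10 m; v = 19.2 km/s = 19200 m/s.
With v perpendicular to r, h = r · v.
h = 9e+10 · 19200 m²/s ≈ 1.728e+15 m²/s.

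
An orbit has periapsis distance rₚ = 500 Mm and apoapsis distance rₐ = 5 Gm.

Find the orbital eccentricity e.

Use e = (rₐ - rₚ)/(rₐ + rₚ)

Convert to SI: rₚ = 500 Mm = 5e+08 m; rₐ = 5 Gm = 5e+09 m.
e = (rₐ − rₚ) / (rₐ + rₚ).
e = (5e+09 − 5e+08) / (5e+09 + 5e+08) = 4.5e+09 / 5.5e+09 ≈ 0.8182.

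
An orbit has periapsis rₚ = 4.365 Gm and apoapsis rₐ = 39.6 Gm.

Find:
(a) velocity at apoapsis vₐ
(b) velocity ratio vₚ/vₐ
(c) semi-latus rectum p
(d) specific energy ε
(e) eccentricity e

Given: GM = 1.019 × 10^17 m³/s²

Convert to SI: rₚ = 4.365 Gm = 4.365e+09 m; rₐ = 39.6 Gm = 3.96e+10 m.
(a) With a = (rₚ + rₐ)/2 = 2.19825e+10 m, vₐ = √(GM (2/rₐ − 1/a)) = √(1.019e+17 · (2/3.96e+10 − 1/2.19825e+10)) m/s ≈ 714.8 m/s
(b) Conservation of angular momentum (rₚvₚ = rₐvₐ) gives vₚ/vₐ = rₐ/rₚ = 3.96e+10/4.365e+09 ≈ 9.072
(c) From a = (rₚ + rₐ)/2 = 2.19825e+10 m and e = (rₐ − rₚ)/(rₐ + rₚ) = 0.801433, p = a(1 − e²) = 2.19825e+10 · (1 − (0.801433)²) ≈ 7.863e+09 m
(d) With a = (rₚ + rₐ)/2 = 2.19825e+10 m, ε = −GM/(2a) = −1.019e+17/(2 · 2.19825e+10) J/kg ≈ -2.318e+06 J/kg
(e) e = (rₐ − rₚ)/(rₐ + rₚ) = (3.96e+10 − 4.365e+09)/(3.96e+10 + 4.365e+09) ≈ 0.8014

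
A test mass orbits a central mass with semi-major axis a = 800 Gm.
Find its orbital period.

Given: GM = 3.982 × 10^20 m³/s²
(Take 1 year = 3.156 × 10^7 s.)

Convert to SI: a = 800 Gm = 8e+11 m.
Kepler's third law: T = 2π √(a³ / GM).
Substituting a = 8e+11 m and GM = 3.982e+20 m³/s²:
T = 2π √((8e+11)³ / 3.982e+20) s
T ≈ 2.253e+08 s = 7.139 years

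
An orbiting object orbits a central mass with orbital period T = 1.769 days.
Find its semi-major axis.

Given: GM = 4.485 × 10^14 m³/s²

Convert to SI: T = 1.769 days = 152842 s.
Invert Kepler's third law: a = (GM · T² / (4π²))^(1/3).
Substituting T = 152842 s and GM = 4.485e+14 m³/s²:
a = (4.485e+14 · (152842)² / (4π²))^(1/3) m
a ≈ 6.426e+07 m = 64.26 Mm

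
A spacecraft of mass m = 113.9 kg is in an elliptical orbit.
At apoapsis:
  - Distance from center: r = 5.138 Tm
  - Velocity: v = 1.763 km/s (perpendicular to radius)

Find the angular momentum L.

Convert to SI: r = 5.138 Tm = 5.138e+12 m; v = 1.763 km/s = 1763 m/s.
Since v is perpendicular to r, L = m · v · r.
L = 113.9 · 1763 · 5.138e+12 kg·m²/s ≈ 1.032e+18 kg·m²/s.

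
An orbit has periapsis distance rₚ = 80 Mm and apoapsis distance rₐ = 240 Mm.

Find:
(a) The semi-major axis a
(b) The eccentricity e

Convert to SI: rₚ = 80 Mm = 8e+07 m; rₐ = 240 Mm = 2.4e+08 m.
(a) a = (rₚ + rₐ) / 2 = (8e+07 + 2.4e+08) / 2 ≈ 1.6e+08 m = 160 Mm.
(b) e = (rₐ − rₚ) / (rₐ + rₚ) = (2.4e+08 − 8e+07) / (2.4e+08 + 8e+07) ≈ 0.5.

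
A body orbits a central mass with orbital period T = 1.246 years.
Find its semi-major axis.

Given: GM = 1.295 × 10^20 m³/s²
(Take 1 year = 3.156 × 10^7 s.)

Convert to SI: T = 1.246 years = 3.93238e+07 s.
Invert Kepler's third law: a = (GM · T² / (4π²))^(1/3).
Substituting T = 3.93238e+07 s and GM = 1.295e+20 m³/s²:
a = (1.295e+20 · (3.93238e+07)² / (4π²))^(1/3) m
a ≈ 1.718e+11 m = 1.718 × 10^11 m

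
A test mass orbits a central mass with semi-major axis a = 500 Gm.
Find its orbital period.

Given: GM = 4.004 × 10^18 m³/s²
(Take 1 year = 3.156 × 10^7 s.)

Convert to SI: a = 500 Gm = 5e+11 m.
Kepler's third law: T = 2π √(a³ / GM).
Substituting a = 5e+11 m and GM = 4.004e+18 m³/s²:
T = 2π √((5e+11)³ / 4.004e+18) s
T ≈ 1.11e+09 s = 35.18 years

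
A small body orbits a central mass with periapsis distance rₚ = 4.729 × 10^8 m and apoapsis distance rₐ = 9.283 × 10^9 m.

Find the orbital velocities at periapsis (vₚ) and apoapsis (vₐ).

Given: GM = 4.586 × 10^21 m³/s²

Use the vis-viva equation v² = GM(2/r − 1/a) with a = (rₚ + rₐ)/2 = (4.729e+08 + 9.283e+09)/2 = 4.87795e+09 m.
vₚ = √(GM · (2/rₚ − 1/a)) = √(4.586e+21 · (2/4.729e+08 − 1/4.87795e+09)) m/s ≈ 4.296e+06 m/s = 4296 km/s.
vₐ = √(GM · (2/rₐ − 1/a)) = √(4.586e+21 · (2/9.283e+09 − 1/4.87795e+09)) m/s ≈ 2.188e+05 m/s = 218.8 km/s.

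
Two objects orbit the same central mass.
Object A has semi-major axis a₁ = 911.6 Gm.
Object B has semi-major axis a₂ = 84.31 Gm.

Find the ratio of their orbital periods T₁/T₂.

Convert to SI: a₁ = 911.6 Gm = 9.116e+11 m; a₂ = 84.31 Gm = 8.431e+10 m.
From Kepler's third law, (T₁/T₂)² = (a₁/a₂)³, so T₁/T₂ = (a₁/a₂)^(3/2).
a₁/a₂ = 9.116e+11 / 8.431e+10 = 10.8125.
T₁/T₂ = (10.8125)^(3/2) ≈ 35.55.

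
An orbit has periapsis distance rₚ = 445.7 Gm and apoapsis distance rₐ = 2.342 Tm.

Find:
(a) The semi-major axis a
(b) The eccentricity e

Convert to SI: rₚ = 445.7 Gm = 4.457e+11 m; rₐ = 2.342 Tm = 2.342e+12 m.
(a) a = (rₚ + rₐ) / 2 = (4.457e+11 + 2.342e+12) / 2 ≈ 1.394e+12 m = 1.394 Tm.
(b) e = (rₐ − rₚ) / (rₐ + rₚ) = (2.342e+12 − 4.457e+11) / (2.342e+12 + 4.457e+11) ≈ 0.6802.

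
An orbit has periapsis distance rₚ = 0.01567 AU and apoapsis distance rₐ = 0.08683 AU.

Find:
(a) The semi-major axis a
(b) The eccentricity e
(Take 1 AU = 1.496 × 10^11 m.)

Convert to SI: rₚ = 0.01567 AU = 2.34423e+09 m; rₐ = 0.08683 AU = 1.29898e+10 m.
(a) a = (rₚ + rₐ) / 2 = (2.34423e+09 + 1.29898e+10) / 2 ≈ 7.667e+09 m = 0.05125 AU.
(b) e = (rₐ − rₚ) / (rₐ + rₚ) = (1.29898e+10 − 2.34423e+09) / (1.29898e+10 + 2.34423e+09) ≈ 0.6942.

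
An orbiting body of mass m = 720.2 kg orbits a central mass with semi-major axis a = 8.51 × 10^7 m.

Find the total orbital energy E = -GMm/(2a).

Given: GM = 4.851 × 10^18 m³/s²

E = −GMm / (2a).
E = −4.851e+18 · 720.2 / (2 · 8.51e+07) J ≈ -2.053e+13 J = -20.53 TJ.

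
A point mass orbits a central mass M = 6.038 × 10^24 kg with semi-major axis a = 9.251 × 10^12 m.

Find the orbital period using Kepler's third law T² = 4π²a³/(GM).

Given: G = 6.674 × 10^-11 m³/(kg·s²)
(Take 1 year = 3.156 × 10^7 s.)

GM = G · M = 6.674e-11 · 6.038e+24 = 4.02976e+14 m³/s².
Kepler's third law: T = 2π √(a³ / GM).
Substituting a = 9.251e+12 m and GM = 4.02976e+14 m³/s²:
T = 2π √((9.251e+12)³ / 4.02976e+14) s
T ≈ 8.807e+12 s = 2.791e+05 years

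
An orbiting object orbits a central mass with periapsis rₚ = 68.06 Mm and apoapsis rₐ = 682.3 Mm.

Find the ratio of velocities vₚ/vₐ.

Convert to SI: rₚ = 68.06 Mm = 6.806e+07 m; rₐ = 682.3 Mm = 6.823e+08 m.
Conservation of angular momentum gives rₚvₚ = rₐvₐ, so vₚ/vₐ = rₐ/rₚ.
vₚ/vₐ = 6.823e+08 / 6.806e+07 ≈ 10.02.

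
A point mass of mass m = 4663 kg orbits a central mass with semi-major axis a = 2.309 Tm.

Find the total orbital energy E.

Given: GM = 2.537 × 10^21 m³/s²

Convert to SI: a = 2.309 Tm = 2.309e+12 m.
E = −GMm / (2a).
E = −2.537e+21 · 4663 / (2 · 2.309e+12) J ≈ -2.562e+12 J = -2.562 TJ.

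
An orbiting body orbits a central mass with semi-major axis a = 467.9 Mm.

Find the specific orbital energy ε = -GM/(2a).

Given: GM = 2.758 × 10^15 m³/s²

Convert to SI: a = 467.9 Mm = 4.679e+08 m.
ε = −GM / (2a).
ε = −2.758e+15 / (2 · 4.679e+08) J/kg ≈ -2.947e+06 J/kg = -2.947 MJ/kg.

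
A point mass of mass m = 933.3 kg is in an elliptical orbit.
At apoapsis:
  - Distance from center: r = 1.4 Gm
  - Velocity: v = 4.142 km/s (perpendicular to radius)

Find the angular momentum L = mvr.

Convert to SI: r = 1.4 Gm = 1.4e+09 m; v = 4.142 km/s = 4142 m/s.
Since v is perpendicular to r, L = m · v · r.
L = 933.3 · 4142 · 1.4e+09 kg·m²/s ≈ 5.412e+15 kg·m²/s.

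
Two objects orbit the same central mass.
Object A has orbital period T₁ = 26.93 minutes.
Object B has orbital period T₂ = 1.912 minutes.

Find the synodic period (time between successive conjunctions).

Convert to SI: T₁ = 26.93 minutes = 1615.8 s; T₂ = 1.912 minutes = 114.72 s.
T_syn = |T₁ · T₂ / (T₁ − T₂)|.
T_syn = |1615.8 · 114.72 / (1615.8 − 114.72)| s ≈ 123.5 s = 2.058 minutes.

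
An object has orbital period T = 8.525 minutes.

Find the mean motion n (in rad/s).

Convert to SI: T = 8.525 minutes = 511.5 s.
n = 2π / T.
n = 2π / 511.5 s ≈ 0.01228 rad/s.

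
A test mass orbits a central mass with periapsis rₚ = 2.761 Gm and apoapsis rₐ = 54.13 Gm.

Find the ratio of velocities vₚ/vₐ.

Convert to SI: rₚ = 2.761 Gm = 2.761e+09 m; rₐ = 54.13 Gm = 5.413e+10 m.
Conservation of angular momentum gives rₚvₚ = rₐvₐ, so vₚ/vₐ = rₐ/rₚ.
vₚ/vₐ = 5.413e+10 / 2.761e+09 ≈ 19.61.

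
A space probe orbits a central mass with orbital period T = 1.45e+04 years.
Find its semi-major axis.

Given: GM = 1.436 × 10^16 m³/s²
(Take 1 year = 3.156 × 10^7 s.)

Convert to SI: T = 1.45e+04 years = 4.5762e+11 s.
Invert Kepler's third law: a = (GM · T² / (4π²))^(1/3).
Substituting T = 4.5762e+11 s and GM = 1.436e+16 m³/s²:
a = (1.436e+16 · (4.5762e+11)² / (4π²))^(1/3) m
a ≈ 4.239e+12 m = 4.239 × 10^12 m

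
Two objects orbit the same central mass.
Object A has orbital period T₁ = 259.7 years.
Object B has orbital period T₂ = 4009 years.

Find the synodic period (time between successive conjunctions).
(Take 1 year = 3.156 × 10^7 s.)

Convert to SI: T₁ = 259.7 years = 8.19613e+09 s; T₂ = 4009 years = 1.26524e+11 s.
T_syn = |T₁ · T₂ / (T₁ − T₂)|.
T_syn = |8.19613e+09 · 1.26524e+11 / (8.19613e+09 − 1.26524e+11)| s ≈ 8.764e+09 s = 277.7 years.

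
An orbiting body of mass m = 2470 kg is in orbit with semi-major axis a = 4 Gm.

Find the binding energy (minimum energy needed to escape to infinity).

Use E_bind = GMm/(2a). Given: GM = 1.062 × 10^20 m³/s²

Convert to SI: a = 4 Gm = 4e+09 m.
Total orbital energy is E = −GMm/(2a); binding energy is E_bind = −E = GMm/(2a).
E_bind = 1.062e+20 · 2470 / (2 · 4e+09) J ≈ 3.279e+13 J = 32.79 TJ.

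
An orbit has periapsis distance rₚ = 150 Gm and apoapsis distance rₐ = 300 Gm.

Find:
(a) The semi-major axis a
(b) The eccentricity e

Convert to SI: rₚ = 150 Gm = 1.5e+11 m; rₐ = 300 Gm = 3e+11 m.
(a) a = (rₚ + rₐ) / 2 = (1.5e+11 + 3e+11) / 2 ≈ 2.25e+11 m = 225 Gm.
(b) e = (rₐ − rₚ) / (rₐ + rₚ) = (3e+11 − 1.5e+11) / (3e+11 + 1.5e+11) ≈ 0.3333.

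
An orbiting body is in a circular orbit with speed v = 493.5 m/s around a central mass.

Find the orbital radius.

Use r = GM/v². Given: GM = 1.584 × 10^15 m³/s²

For a circular orbit, v² = GM / r, so r = GM / v².
r = 1.584e+15 / (493.5)² m ≈ 6.504e+09 m = 6.504 Gm.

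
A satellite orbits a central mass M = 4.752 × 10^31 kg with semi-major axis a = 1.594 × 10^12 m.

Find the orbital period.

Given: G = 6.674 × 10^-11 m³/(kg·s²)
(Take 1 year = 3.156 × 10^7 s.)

GM = G · M = 6.674e-11 · 4.752e+31 = 3.17148e+21 m³/s².
Kepler's third law: T = 2π √(a³ / GM).
Substituting a = 1.594e+12 m and GM = 3.17148e+21 m³/s²:
T = 2π √((1.594e+12)³ / 3.17148e+21) s
T ≈ 2.245e+08 s = 7.114 years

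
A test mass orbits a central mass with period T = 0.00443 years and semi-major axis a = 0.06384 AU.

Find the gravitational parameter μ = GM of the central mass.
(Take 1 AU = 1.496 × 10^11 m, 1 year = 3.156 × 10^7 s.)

Convert to SI: T = 0.00443 years = 139811 s; a = 0.06384 AU = 9.55046e+09 m.
GM = 4π² · a³ / T².
GM = 4π² · (9.55046e+09)³ / (139811)² m³/s² ≈ 1.759e+21 m³/s² = 1.759 × 10^21 m³/s².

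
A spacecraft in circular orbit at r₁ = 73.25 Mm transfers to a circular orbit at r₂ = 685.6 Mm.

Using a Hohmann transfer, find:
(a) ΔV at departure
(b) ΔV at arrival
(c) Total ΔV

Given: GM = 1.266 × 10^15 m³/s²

Convert to SI: r₁ = 73.25 Mm = 7.325e+07 m; r₂ = 685.6 Mm = 6.856e+08 m.
Transfer semi-major axis: a_t = (r₁ + r₂)/2 = (7.325e+07 + 6.856e+08)/2 = 3.79425e+08 m.
Circular speeds: v₁ = √(GM/r₁) = 4157.32 m/s, v₂ = √(GM/r₂) = 1358.88 m/s.
Transfer speeds (vis-viva v² = GM(2/r − 1/a_t)): v₁ᵗ = 5588.37 m/s, v₂ᵗ = 597.066 m/s.
(a) ΔV₁ = |v₁ᵗ − v₁| ≈ 1431 m/s = 1.431 km/s.
(b) ΔV₂ = |v₂ − v₂ᵗ| ≈ 761.8 m/s = 761.8 m/s.
(c) ΔV_total = ΔV₁ + ΔV₂ ≈ 2193 m/s = 2.193 km/s.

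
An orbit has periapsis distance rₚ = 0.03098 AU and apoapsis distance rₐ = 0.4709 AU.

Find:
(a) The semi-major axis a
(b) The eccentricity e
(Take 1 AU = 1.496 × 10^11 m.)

Convert to SI: rₚ = 0.03098 AU = 4.63461e+09 m; rₐ = 0.4709 AU = 7.04466e+10 m.
(a) a = (rₚ + rₐ) / 2 = (4.63461e+09 + 7.04466e+10) / 2 ≈ 3.754e+10 m = 0.2509 AU.
(b) e = (rₐ − rₚ) / (rₐ + rₚ) = (7.04466e+10 − 4.63461e+09) / (7.04466e+10 + 4.63461e+09) ≈ 0.8765.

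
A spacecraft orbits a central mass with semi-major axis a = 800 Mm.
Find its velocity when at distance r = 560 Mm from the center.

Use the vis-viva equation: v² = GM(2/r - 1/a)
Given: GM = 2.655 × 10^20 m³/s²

Convert to SI: a = 800 Mm = 8e+08 m; r = 560 Mm = 5.6e+08 m.
Vis-viva: v = √(GM · (2/r − 1/a)).
2/r − 1/a = 2/5.6e+08 − 1/8e+08 = 2.32143e-09 m⁻¹.
v = √(2.655e+20 · 2.32143e-09) m/s ≈ 7.851e+05 m/s = 785.1 km/s.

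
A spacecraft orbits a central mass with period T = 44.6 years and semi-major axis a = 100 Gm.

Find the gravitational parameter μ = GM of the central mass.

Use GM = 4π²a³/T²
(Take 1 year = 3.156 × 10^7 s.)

Convert to SI: T = 44.6 years = 1.40758e+09 s; a = 100 Gm = 1e+11 m.
GM = 4π² · a³ / T².
GM = 4π² · (1e+11)³ / (1.40758e+09)² m³/s² ≈ 1.993e+16 m³/s² = 1.993 × 10^16 m³/s².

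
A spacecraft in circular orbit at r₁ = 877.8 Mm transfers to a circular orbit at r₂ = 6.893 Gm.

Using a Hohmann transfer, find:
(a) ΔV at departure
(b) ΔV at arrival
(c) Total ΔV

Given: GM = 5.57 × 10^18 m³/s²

Convert to SI: r₁ = 877.8 Mm = 8.778e+08 m; r₂ = 6.893 Gm = 6.893e+09 m.
Transfer semi-major axis: a_t = (r₁ + r₂)/2 = (8.778e+08 + 6.893e+09)/2 = 3.8854e+09 m.
Circular speeds: v₁ = √(GM/r₁) = 79658.1 m/s, v₂ = √(GM/r₂) = 28426.5 m/s.
Transfer speeds (vis-viva v² = GM(2/r − 1/a_t)): v₁ᵗ = 106100 m/s, v₂ᵗ = 13511.5 m/s.
(a) ΔV₁ = |v₁ᵗ − v₁| ≈ 2.644e+04 m/s = 26.44 km/s.
(b) ΔV₂ = |v₂ − v₂ᵗ| ≈ 1.492e+04 m/s = 14.92 km/s.
(c) ΔV_total = ΔV₁ + ΔV₂ ≈ 4.136e+04 m/s = 41.36 km/s.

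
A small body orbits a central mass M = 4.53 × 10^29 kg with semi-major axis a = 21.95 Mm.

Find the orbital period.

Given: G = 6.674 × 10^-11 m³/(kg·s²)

Convert to SI: a = 21.95 Mm = 2.195e+07 m.
GM = G · M = 6.674e-11 · 4.53e+29 = 3.02332e+19 m³/s².
Kepler's third law: T = 2π √(a³ / GM).
Substituting a = 2.195e+07 m and GM = 3.02332e+19 m³/s²:
T = 2π √((2.195e+07)³ / 3.02332e+19) s
T ≈ 117.5 s = 1.959 minutes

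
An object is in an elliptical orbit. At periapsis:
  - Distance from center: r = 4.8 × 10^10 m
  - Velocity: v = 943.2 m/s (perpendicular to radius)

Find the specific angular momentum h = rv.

With v perpendicular to r, h = r · v.
h = 4.8e+10 · 943.2 m²/s ≈ 4.527e+13 m²/s.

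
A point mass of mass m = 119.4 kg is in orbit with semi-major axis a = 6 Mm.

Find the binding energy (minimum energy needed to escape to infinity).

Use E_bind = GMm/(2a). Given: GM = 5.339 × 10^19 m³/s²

Convert to SI: a = 6 Mm = 6e+06 m.
Total orbital energy is E = −GMm/(2a); binding energy is E_bind = −E = GMm/(2a).
E_bind = 5.339e+19 · 119.4 / (2 · 6e+06) J ≈ 5.312e+14 J = 531.2 TJ.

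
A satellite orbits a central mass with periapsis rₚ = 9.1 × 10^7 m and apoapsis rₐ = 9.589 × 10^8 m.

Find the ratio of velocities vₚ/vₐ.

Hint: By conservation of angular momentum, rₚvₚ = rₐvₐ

Conservation of angular momentum gives rₚvₚ = rₐvₐ, so vₚ/vₐ = rₐ/rₚ.
vₚ/vₐ = 9.589e+08 / 9.1e+07 ≈ 10.54.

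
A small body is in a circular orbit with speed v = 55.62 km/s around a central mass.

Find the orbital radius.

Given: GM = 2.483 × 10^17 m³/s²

Convert to SI: v = 55.62 km/s = 55620 m/s.
For a circular orbit, v² = GM / r, so r = GM / v².
r = 2.483e+17 / (55620)² m ≈ 8.026e+07 m = 80.26 Mm.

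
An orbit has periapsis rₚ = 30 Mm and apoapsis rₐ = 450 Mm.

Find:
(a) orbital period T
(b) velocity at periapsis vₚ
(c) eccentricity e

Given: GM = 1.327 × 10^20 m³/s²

Convert to SI: rₚ = 30 Mm = 3e+07 m; rₐ = 450 Mm = 4.5e+08 m.
(a) With a = (rₚ + rₐ)/2 = 2.4e+08 m, T = 2π √(a³/GM) = 2π √((2.4e+08)³/1.327e+20) s ≈ 2028 s
(b) With a = (rₚ + rₐ)/2 = 2.4e+08 m, vₚ = √(GM (2/rₚ − 1/a)) = √(1.327e+20 · (2/3e+07 − 1/2.4e+08)) m/s ≈ 2.88e+06 m/s
(c) e = (rₐ − rₚ)/(rₐ + rₚ) = (4.5e+08 − 3e+07)/(4.5e+08 + 3e+07) ≈ 0.875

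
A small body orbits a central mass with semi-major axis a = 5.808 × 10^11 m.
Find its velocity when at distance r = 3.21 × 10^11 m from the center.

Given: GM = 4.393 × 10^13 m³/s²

Vis-viva: v = √(GM · (2/r − 1/a)).
2/r − 1/a = 2/3.21e+11 − 1/5.808e+11 = 4.50877e-12 m⁻¹.
v = √(4.393e+13 · 4.50877e-12) m/s ≈ 14.07 m/s = 14.07 m/s.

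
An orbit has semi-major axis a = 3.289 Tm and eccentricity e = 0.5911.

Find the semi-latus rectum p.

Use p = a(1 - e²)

Convert to SI: a = 3.289 Tm = 3.289e+12 m.
p = a (1 − e²).
p = 3.289e+12 · (1 − (0.5911)²) = 3.289e+12 · 0.650601 ≈ 2.14e+12 m = 2.14 Tm.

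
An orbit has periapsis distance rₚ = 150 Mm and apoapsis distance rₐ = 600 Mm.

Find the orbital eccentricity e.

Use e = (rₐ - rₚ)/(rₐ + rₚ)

Convert to SI: rₚ = 150 Mm = 1.5e+08 m; rₐ = 600 Mm = 6e+08 m.
e = (rₐ − rₚ) / (rₐ + rₚ).
e = (6e+08 − 1.5e+08) / (6e+08 + 1.5e+08) = 4.5e+08 / 7.5e+08 ≈ 0.6.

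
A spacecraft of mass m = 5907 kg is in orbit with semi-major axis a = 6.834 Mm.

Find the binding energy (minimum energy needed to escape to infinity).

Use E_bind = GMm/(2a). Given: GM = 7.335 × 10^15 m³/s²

Convert to SI: a = 6.834 Mm = 6.834e+06 m.
Total orbital energy is E = −GMm/(2a); binding energy is E_bind = −E = GMm/(2a).
E_bind = 7.335e+15 · 5907 / (2 · 6.834e+06) J ≈ 3.17e+12 J = 3.17 TJ.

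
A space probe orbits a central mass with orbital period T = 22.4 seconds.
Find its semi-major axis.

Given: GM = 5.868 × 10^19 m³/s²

Invert Kepler's third law: a = (GM · T² / (4π²))^(1/3).
Substituting T = 22.4 s and GM = 5.868e+19 m³/s²:
a = (5.868e+19 · (22.4)² / (4π²))^(1/3) m
a ≈ 9.069e+06 m = 9.069 Mm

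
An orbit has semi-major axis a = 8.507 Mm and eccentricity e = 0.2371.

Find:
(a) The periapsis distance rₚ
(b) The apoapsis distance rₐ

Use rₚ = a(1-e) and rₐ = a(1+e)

Convert to SI: a = 8.507 Mm = 8.507e+06 m.
(a) rₚ = a(1 − e) = 8.507e+06 · (1 − 0.2371) = 8.507e+06 · 0.7629 ≈ 6.49e+06 m = 6.49 Mm.
(b) rₐ = a(1 + e) = 8.507e+06 · (1 + 0.2371) = 8.507e+06 · 1.2371 ≈ 1.052e+07 m = 10.52 Mm.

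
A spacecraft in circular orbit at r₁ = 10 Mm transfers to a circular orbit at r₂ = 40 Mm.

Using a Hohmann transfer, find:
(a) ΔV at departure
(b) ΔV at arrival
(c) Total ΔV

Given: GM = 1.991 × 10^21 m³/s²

Convert to SI: r₁ = 10 Mm = 1e+07 m; r₂ = 40 Mm = 4e+07 m.
Transfer semi-major axis: a_t = (r₁ + r₂)/2 = (1e+07 + 4e+07)/2 = 2.5e+07 m.
Circular speeds: v₁ = √(GM/r₁) = 1.41103e+07 m/s, v₂ = √(GM/r₂) = 7.05514e+06 m/s.
Transfer speeds (vis-viva v² = GM(2/r − 1/a_t)): v₁ᵗ = 1.78482e+07 m/s, v₂ᵗ = 4.46206e+06 m/s.
(a) ΔV₁ = |v₁ᵗ − v₁| ≈ 3.738e+06 m/s = 3738 km/s.
(b) ΔV₂ = |v₂ − v₂ᵗ| ≈ 2.593e+06 m/s = 2593 km/s.
(c) ΔV_total = ΔV₁ + ΔV₂ ≈ 6.331e+06 m/s = 6331 km/s.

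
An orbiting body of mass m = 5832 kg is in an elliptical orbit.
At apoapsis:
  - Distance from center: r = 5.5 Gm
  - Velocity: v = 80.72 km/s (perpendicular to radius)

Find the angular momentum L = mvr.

Convert to SI: r = 5.5 Gm = 5.5e+09 m; v = 80.72 km/s = 80720 m/s.
Since v is perpendicular to r, L = m · v · r.
L = 5832 · 80720 · 5.5e+09 kg·m²/s ≈ 2.589e+18 kg·m²/s.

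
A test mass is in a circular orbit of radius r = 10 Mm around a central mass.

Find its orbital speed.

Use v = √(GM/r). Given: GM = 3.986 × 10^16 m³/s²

Convert to SI: r = 10 Mm = 1e+07 m.
For a circular orbit, gravity supplies the centripetal force, so v = √(GM / r).
v = √(3.986e+16 / 1e+07) m/s ≈ 6.313e+04 m/s = 63.13 km/s.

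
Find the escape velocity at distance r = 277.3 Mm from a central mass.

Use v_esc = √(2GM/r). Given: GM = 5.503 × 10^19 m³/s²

Convert to SI: r = 277.3 Mm = 2.773e+08 m.
Escape velocity comes from setting total energy to zero: ½v² − GM/r = 0 ⇒ v_esc = √(2GM / r).
v_esc = √(2 · 5.503e+19 / 2.773e+08) m/s ≈ 6.3e+05 m/s = 630 km/s.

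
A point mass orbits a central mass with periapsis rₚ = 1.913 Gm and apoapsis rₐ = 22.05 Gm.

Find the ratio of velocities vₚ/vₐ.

Convert to SI: rₚ = 1.913 Gm = 1.913e+09 m; rₐ = 22.05 Gm = 2.205e+10 m.
Conservation of angular momentum gives rₚvₚ = rₐvₐ, so vₚ/vₐ = rₐ/rₚ.
vₚ/vₐ = 2.205e+10 / 1.913e+09 ≈ 11.53.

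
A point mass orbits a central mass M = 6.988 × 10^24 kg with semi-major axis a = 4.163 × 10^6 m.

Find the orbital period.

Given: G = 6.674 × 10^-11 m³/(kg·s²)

GM = G · M = 6.674e-11 · 6.988e+24 = 4.66379e+14 m³/s².
Kepler's third law: T = 2π √(a³ / GM).
Substituting a = 4.163e+06 m and GM = 4.66379e+14 m³/s²:
T = 2π √((4.163e+06)³ / 4.66379e+14) s
T ≈ 2471 s = 41.19 minutes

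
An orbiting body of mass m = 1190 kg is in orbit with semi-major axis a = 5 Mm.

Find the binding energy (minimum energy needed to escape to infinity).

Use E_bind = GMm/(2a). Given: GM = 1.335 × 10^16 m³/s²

Convert to SI: a = 5 Mm = 5e+06 m.
Total orbital energy is E = −GMm/(2a); binding energy is E_bind = −E = GMm/(2a).
E_bind = 1.335e+16 · 1190 / (2 · 5e+06) J ≈ 1.589e+12 J = 1.589 TJ.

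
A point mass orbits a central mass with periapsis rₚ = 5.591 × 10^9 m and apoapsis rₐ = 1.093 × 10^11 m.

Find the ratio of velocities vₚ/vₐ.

Conservation of angular momentum gives rₚvₚ = rₐvₐ, so vₚ/vₐ = rₐ/rₚ.
vₚ/vₐ = 1.093e+11 / 5.591e+09 ≈ 19.55.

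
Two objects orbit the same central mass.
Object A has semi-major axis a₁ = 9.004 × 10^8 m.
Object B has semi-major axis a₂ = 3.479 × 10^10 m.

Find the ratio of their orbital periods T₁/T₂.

From Kepler's third law, (T₁/T₂)² = (a₁/a₂)³, so T₁/T₂ = (a₁/a₂)^(3/2).
a₁/a₂ = 9.004e+08 / 3.479e+10 = 0.025881.
T₁/T₂ = (0.025881)^(3/2) ≈ 0.004164.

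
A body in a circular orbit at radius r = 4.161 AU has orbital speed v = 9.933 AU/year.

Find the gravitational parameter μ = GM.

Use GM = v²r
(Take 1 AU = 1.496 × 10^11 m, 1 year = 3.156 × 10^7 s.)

Convert to SI: r = 4.161 AU = 6.22486e+11 m; v = 9.933 AU/year = 47084.2 m/s.
For a circular orbit v² = GM/r, so GM = v² · r.
GM = (47084.2)² · 6.22486e+11 m³/s² ≈ 1.38e+21 m³/s² = 1.38 × 10^21 m³/s².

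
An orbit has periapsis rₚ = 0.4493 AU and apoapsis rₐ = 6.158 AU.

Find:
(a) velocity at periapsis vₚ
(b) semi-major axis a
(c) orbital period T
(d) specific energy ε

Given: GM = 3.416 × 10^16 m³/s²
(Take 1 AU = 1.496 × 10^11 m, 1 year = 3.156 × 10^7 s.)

Convert to SI: rₚ = 0.4493 AU = 6.72153e+10 m; rₐ = 6.158 AU = 9.21237e+11 m.
(a) With a = (rₚ + rₐ)/2 = 4.94226e+11 m, vₚ = √(GM (2/rₚ − 1/a)) = √(3.416e+16 · (2/6.72153e+10 − 1/4.94226e+11)) m/s ≈ 973.3 m/s
(b) a = (rₚ + rₐ)/2 = (6.72153e+10 + 9.21237e+11)/2 ≈ 4.942e+11 m
(c) With a = (rₚ + rₐ)/2 = 4.94226e+11 m, T = 2π √(a³/GM) = 2π √((4.94226e+11)³/3.416e+16) s ≈ 1.181e+10 s
(d) With a = (rₚ + rₐ)/2 = 4.94226e+11 m, ε = −GM/(2a) = −3.416e+16/(2 · 4.94226e+11) J/kg ≈ -3.456e+04 J/kg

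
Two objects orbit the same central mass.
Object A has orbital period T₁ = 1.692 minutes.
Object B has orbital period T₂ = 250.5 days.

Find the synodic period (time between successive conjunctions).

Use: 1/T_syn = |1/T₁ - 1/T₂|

Convert to SI: T₁ = 1.692 minutes = 101.52 s; T₂ = 250.5 days = 2.16432e+07 s.
T_syn = |T₁ · T₂ / (T₁ − T₂)|.
T_syn = |101.52 · 2.16432e+07 / (101.52 − 2.16432e+07)| s ≈ 101.5 s = 1.692 minutes.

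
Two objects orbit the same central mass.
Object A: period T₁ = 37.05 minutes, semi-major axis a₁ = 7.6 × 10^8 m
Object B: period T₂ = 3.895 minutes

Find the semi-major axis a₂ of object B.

Convert to SI: T₁ = 37.05 minutes = 2223 s; T₂ = 3.895 minutes = 233.7 s.
Kepler's third law: (T₁/T₂)² = (a₁/a₂)³ ⇒ a₂ = a₁ · (T₂/T₁)^(2/3).
T₂/T₁ = 233.7 / 2223 = 0.105128.
a₂ = 7.6e+08 · (0.105128)^(2/3) m ≈ 1.693e+08 m = 1.693 × 10^8 m.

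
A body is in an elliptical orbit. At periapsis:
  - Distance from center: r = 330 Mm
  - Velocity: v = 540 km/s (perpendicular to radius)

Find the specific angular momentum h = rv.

Convert to SI: r = 330 Mm = 3.3e+08 m; v = 540 km/s = 540000 m/s.
With v perpendicular to r, h = r · v.
h = 3.3e+08 · 540000 m²/s ≈ 1.782e+14 m²/s.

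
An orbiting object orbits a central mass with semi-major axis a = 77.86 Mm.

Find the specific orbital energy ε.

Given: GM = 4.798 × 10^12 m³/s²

Convert to SI: a = 77.86 Mm = 7.786e+07 m.
ε = −GM / (2a).
ε = −4.798e+12 / (2 · 7.786e+07) J/kg ≈ -3.081e+04 J/kg = -30.81 kJ/kg.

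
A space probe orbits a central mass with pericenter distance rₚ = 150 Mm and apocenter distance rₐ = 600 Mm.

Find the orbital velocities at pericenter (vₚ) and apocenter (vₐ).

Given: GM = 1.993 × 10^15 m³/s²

Convert to SI: rₚ = 150 Mm = 1.5e+08 m; rₐ = 600 Mm = 6e+08 m.
Use the vis-viva equation v² = GM(2/r − 1/a) with a = (rₚ + rₐ)/2 = (1.5e+08 + 6e+08)/2 = 3.75e+08 m.
vₚ = √(GM · (2/rₚ − 1/a)) = √(1.993e+15 · (2/1.5e+08 − 1/3.75e+08)) m/s ≈ 4611 m/s = 4.611 km/s.
vₐ = √(GM · (2/rₐ − 1/a)) = √(1.993e+15 · (2/6e+08 − 1/3.75e+08)) m/s ≈ 1153 m/s = 1.153 km/s.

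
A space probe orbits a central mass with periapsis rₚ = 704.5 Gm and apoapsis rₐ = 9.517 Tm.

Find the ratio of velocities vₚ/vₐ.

Convert to SI: rₚ = 704.5 Gm = 7.045e+11 m; rₐ = 9.517 Tm = 9.517e+12 m.
Conservation of angular momentum gives rₚvₚ = rₐvₐ, so vₚ/vₐ = rₐ/rₚ.
vₚ/vₐ = 9.517e+12 / 7.045e+11 ≈ 13.51.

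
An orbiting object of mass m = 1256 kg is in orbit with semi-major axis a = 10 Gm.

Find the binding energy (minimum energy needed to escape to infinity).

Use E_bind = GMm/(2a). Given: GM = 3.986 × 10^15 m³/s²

Convert to SI: a = 10 Gm = 1e+10 m.
Total orbital energy is E = −GMm/(2a); binding energy is E_bind = −E = GMm/(2a).
E_bind = 3.986e+15 · 1256 / (2 · 1e+10) J ≈ 2.503e+08 J = 250.3 MJ.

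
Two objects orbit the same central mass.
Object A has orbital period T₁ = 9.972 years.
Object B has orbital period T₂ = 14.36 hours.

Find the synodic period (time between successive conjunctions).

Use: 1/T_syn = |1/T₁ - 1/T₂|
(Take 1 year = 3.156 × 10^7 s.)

Convert to SI: T₁ = 9.972 years = 3.14716e+08 s; T₂ = 14.36 hours = 51696 s.
T_syn = |T₁ · T₂ / (T₁ − T₂)|.
T_syn = |3.14716e+08 · 51696 / (3.14716e+08 − 51696)| s ≈ 5.17e+04 s = 14.36 hours.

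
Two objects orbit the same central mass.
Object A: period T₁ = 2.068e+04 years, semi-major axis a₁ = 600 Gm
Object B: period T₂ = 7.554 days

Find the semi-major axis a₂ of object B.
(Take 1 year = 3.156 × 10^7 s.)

Convert to SI: T₁ = 2.068e+04 years = 6.52661e+11 s; a₁ = 600 Gm = 6e+11 m; T₂ = 7.554 days = 652666 s.
Kepler's third law: (T₁/T₂)² = (a₁/a₂)³ ⇒ a₂ = a₁ · (T₂/T₁)^(2/3).
T₂/T₁ = 652666 / 6.52661e+11 = 1.00001e-06.
a₂ = 6e+11 · (1.00001e-06)^(2/3) m ≈ 6e+07 m = 60 Mm.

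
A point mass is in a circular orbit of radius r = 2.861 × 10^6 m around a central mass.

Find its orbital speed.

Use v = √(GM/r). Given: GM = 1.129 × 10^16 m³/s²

For a circular orbit, gravity supplies the centripetal force, so v = √(GM / r).
v = √(1.129e+16 / 2.861e+06) m/s ≈ 6.282e+04 m/s = 62.82 km/s.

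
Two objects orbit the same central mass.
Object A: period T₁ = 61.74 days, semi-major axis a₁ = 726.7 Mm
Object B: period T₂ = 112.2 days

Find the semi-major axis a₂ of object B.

Convert to SI: T₁ = 61.74 days = 5.33434e+06 s; a₁ = 726.7 Mm = 7.267e+08 m; T₂ = 112.2 days = 9.69408e+06 s.
Kepler's third law: (T₁/T₂)² = (a₁/a₂)³ ⇒ a₂ = a₁ · (T₂/T₁)^(2/3).
T₂/T₁ = 9.69408e+06 / 5.33434e+06 = 1.8173.
a₂ = 7.267e+08 · (1.8173)^(2/3) m ≈ 1.082e+09 m = 1.082 Gm.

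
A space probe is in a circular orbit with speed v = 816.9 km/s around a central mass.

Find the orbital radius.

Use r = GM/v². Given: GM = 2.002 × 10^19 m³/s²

Convert to SI: v = 816.9 km/s = 816900 m/s.
For a circular orbit, v² = GM / r, so r = GM / v².
r = 2.002e+19 / (816900)² m ≈ 3e+07 m = 30 Mm.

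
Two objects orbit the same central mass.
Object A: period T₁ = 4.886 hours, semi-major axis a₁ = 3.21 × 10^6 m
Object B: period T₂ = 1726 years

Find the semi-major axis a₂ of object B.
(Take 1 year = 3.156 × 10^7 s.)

Convert to SI: T₁ = 4.886 hours = 17589.6 s; T₂ = 1726 years = 5.44726e+10 s.
Kepler's third law: (T₁/T₂)² = (a₁/a₂)³ ⇒ a₂ = a₁ · (T₂/T₁)^(2/3).
T₂/T₁ = 5.44726e+10 / 17589.6 = 3.09686e+06.
a₂ = 3.21e+06 · (3.09686e+06)^(2/3) m ≈ 6.82e+10 m = 6.82 × 10^10 m.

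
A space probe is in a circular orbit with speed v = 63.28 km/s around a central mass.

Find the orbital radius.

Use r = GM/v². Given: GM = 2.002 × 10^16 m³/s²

Convert to SI: v = 63.28 km/s = 63280 m/s.
For a circular orbit, v² = GM / r, so r = GM / v².
r = 2.002e+16 / (63280)² m ≈ 5e+06 m = 5 Mm.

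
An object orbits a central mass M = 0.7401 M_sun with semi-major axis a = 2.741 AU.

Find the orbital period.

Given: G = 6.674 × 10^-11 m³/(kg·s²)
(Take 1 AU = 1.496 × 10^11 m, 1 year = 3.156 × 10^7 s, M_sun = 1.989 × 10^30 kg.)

Convert to SI: a = 2.741 AU = 4.10054e+11 m; M = 0.7401 M_sun = 1.47206e+30 kg.
GM = G · M = 6.674e-11 · 1.47206e+30 = 9.82452e+19 m³/s².
Kepler's third law: T = 2π √(a³ / GM).
Substituting a = 4.10054e+11 m and GM = 9.82452e+19 m³/s²:
T = 2π √((4.10054e+11)³ / 9.82452e+19) s
T ≈ 1.665e+08 s = 5.274 years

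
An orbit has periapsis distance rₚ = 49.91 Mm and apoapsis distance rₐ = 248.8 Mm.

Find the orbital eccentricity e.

Convert to SI: rₚ = 49.91 Mm = 4.991e+07 m; rₐ = 248.8 Mm = 2.488e+08 m.
e = (rₐ − rₚ) / (rₐ + rₚ).
e = (2.488e+08 − 4.991e+07) / (2.488e+08 + 4.991e+07) = 1.9889e+08 / 2.9871e+08 ≈ 0.6658.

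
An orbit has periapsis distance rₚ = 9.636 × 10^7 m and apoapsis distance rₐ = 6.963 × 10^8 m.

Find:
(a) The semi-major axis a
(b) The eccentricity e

(a) a = (rₚ + rₐ) / 2 = (9.636e+07 + 6.963e+08) / 2 ≈ 3.963e+08 m = 3.963 × 10^8 m.
(b) e = (rₐ − rₚ) / (rₐ + rₚ) = (6.963e+08 − 9.636e+07) / (6.963e+08 + 9.636e+07) ≈ 0.7569.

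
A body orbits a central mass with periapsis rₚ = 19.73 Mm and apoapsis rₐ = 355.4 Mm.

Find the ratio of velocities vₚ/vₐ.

Convert to SI: rₚ = 19.73 Mm = 1.973e+07 m; rₐ = 355.4 Mm = 3.554e+08 m.
Conservation of angular momentum gives rₚvₚ = rₐvₐ, so vₚ/vₐ = rₐ/rₚ.
vₚ/vₐ = 3.554e+08 / 1.973e+07 ≈ 18.01.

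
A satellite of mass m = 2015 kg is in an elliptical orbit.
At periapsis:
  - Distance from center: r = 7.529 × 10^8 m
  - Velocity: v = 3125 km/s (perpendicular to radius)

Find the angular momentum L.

Convert to SI: v = 3125 km/s = 3.125e+06 m/s.
Since v is perpendicular to r, L = m · v · r.
L = 2015 · 3.125e+06 · 7.529e+08 kg·m²/s ≈ 4.741e+18 kg·m²/s.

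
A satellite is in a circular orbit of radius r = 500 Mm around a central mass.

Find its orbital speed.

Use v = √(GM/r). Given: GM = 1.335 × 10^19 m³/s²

Convert to SI: r = 500 Mm = 5e+08 m.
For a circular orbit, gravity supplies the centripetal force, so v = √(GM / r).
v = √(1.335e+19 / 5e+08) m/s ≈ 1.634e+05 m/s = 163.4 km/s.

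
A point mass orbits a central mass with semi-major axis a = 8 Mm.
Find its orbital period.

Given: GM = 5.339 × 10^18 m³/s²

Convert to SI: a = 8 Mm = 8e+06 m.
Kepler's third law: T = 2π √(a³ / GM).
Substituting a = 8e+06 m and GM = 5.339e+18 m³/s²:
T = 2π √((8e+06)³ / 5.339e+18) s
T ≈ 61.53 s = 1.025 minutes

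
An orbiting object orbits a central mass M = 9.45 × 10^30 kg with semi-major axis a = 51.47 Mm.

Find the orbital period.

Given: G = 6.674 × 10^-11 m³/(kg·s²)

Convert to SI: a = 51.47 Mm = 5.147e+07 m.
GM = G · M = 6.674e-11 · 9.45e+30 = 6.30693e+20 m³/s².
Kepler's third law: T = 2π √(a³ / GM).
Substituting a = 5.147e+07 m and GM = 6.30693e+20 m³/s²:
T = 2π √((5.147e+07)³ / 6.30693e+20) s
T ≈ 92.39 s = 1.54 minutes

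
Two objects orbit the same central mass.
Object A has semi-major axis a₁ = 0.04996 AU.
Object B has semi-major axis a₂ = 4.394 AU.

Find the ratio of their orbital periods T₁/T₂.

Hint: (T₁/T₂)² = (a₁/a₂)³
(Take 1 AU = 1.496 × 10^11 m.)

Convert to SI: a₁ = 0.04996 AU = 7.47402e+09 m; a₂ = 4.394 AU = 6.57342e+11 m.
From Kepler's third law, (T₁/T₂)² = (a₁/a₂)³, so T₁/T₂ = (a₁/a₂)^(3/2).
a₁/a₂ = 7.47402e+09 / 6.57342e+11 = 0.0113701.
T₁/T₂ = (0.0113701)^(3/2) ≈ 0.001212.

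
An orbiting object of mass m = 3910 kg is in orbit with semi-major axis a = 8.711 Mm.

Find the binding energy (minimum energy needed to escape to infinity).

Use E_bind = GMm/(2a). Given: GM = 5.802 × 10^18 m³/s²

Convert to SI: a = 8.711 Mm = 8.711e+06 m.
Total orbital energy is E = −GMm/(2a); binding energy is E_bind = −E = GMm/(2a).
E_bind = 5.802e+18 · 3910 / (2 · 8.711e+06) J ≈ 1.302e+15 J = 1.302 PJ.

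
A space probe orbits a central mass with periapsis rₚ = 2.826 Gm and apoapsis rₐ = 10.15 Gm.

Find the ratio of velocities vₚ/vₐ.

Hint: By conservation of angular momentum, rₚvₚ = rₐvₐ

Convert to SI: rₚ = 2.826 Gm = 2.826e+09 m; rₐ = 10.15 Gm = 1.015e+10 m.
Conservation of angular momentum gives rₚvₚ = rₐvₐ, so vₚ/vₐ = rₐ/rₚ.
vₚ/vₐ = 1.015e+10 / 2.826e+09 ≈ 3.592.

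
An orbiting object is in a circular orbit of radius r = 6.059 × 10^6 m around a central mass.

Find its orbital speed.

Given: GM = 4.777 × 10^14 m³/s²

For a circular orbit, gravity supplies the centripetal force, so v = √(GM / r).
v = √(4.777e+14 / 6.059e+06) m/s ≈ 8879 m/s = 8.879 km/s.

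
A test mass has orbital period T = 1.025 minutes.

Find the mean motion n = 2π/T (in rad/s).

Convert to SI: T = 1.025 minutes = 61.5 s.
n = 2π / T.
n = 2π / 61.5 s ≈ 0.1022 rad/s.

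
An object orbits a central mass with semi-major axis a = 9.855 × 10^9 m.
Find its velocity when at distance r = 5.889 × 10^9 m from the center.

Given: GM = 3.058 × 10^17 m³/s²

Vis-viva: v = √(GM · (2/r − 1/a)).
2/r − 1/a = 2/5.889e+09 − 1/9.855e+09 = 2.38145e-10 m⁻¹.
v = √(3.058e+17 · 2.38145e-10) m/s ≈ 8534 m/s = 8.534 km/s.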